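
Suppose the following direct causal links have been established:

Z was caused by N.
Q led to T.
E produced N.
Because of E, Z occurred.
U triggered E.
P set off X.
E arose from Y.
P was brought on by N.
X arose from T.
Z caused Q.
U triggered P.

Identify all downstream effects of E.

N, P, Q, T, X, Z

Direct effects: N, Z.
2 steps out: Q, P.
3 steps out: T, X.
Not reachable from it: U, Y.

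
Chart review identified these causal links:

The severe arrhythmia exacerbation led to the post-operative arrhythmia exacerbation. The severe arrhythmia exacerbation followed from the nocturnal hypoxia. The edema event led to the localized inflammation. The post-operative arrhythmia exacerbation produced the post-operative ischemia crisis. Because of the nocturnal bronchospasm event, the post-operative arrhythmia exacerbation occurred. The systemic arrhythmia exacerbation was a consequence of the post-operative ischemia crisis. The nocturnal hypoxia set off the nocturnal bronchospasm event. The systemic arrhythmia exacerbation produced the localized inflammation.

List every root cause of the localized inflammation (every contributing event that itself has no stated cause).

Tracing upstream from the localized inflammation: the localized inflammation ← the systemic arrhythmia exacerbation ← the post-operative ischemia crisis ← the post-operative arrhythmia exacerbation ← the severe arrhythmia exacerbation ← the nocturnal hypoxia.
A separate upstream branch: the localized inflammation ← the edema event.
Each of those chain origins has no stated cause.

the edema event, the nocturnal hypoxia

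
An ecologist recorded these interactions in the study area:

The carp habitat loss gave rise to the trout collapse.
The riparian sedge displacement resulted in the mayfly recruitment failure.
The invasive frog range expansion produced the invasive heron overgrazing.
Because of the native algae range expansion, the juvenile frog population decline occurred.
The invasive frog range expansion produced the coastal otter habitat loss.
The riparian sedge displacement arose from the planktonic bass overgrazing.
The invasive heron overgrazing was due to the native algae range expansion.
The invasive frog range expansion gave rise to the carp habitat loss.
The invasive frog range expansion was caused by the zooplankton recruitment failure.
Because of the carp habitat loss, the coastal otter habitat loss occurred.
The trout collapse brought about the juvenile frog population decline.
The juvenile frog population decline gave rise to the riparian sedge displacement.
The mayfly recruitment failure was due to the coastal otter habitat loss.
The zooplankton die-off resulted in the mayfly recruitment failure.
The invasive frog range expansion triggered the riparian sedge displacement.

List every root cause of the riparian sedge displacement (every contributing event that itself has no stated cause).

Tracing upstream from the riparian sedge displacement: the riparian sedge displacement ← the juvenile frog population decline ← the native algae range expansion.
A separate upstream branch: the riparian sedge displacement ← the invasive frog range expansion ← the zooplankton recruitment failure.
A separate upstream branch: the riparian sedge displacement ← the planktonic bass overgrazing.
Each of those chain origins has no stated cause.

the native algae range expansion, the planktonic bass overgrazing, the zooplankton recruitment failure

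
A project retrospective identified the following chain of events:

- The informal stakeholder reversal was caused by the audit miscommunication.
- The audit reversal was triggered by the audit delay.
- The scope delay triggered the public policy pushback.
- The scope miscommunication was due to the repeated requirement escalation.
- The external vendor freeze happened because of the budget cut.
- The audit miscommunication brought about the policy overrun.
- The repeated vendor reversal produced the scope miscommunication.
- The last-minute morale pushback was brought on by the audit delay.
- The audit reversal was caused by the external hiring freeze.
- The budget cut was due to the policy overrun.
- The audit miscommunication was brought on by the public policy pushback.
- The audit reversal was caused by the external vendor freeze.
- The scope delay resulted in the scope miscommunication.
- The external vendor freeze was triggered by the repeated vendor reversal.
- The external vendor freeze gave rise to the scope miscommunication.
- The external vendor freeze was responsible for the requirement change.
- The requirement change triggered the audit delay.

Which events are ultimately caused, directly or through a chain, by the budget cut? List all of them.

the audit delay, the audit reversal, the external vendor freeze, the last-minute morale pushback, the requirement change, the scope miscommunication

Direct effects: the external vendor freeze.
2 steps out: the requirement change, the audit reversal, the scope miscommunication.
3 steps out: the audit delay.
4 steps out: the last-minute morale pushback.
Not reachable from it: the scope delay, the repeated vendor reversal, the public policy pushback, the audit miscommunication, the policy overrun, the informal stakeholder reversal, the repeated requirement escalation, the external hiring freeze.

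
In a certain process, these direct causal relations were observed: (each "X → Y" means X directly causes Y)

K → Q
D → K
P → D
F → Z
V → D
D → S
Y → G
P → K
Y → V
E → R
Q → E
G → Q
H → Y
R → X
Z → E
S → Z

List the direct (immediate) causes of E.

Upstream contributors include P, H, Y, G, V, F, D, K, S, but only Q, Z feed directly into E.

Q, Z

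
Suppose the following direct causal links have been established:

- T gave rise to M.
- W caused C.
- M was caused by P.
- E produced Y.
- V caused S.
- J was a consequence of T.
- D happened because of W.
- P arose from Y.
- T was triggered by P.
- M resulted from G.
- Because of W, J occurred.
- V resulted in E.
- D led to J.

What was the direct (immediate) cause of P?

Upstream contributors include V, E, but only Y feeds directly into P.

Y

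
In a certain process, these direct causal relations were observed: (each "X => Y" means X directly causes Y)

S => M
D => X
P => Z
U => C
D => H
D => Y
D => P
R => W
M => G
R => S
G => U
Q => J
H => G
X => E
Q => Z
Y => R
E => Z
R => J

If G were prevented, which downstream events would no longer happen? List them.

C, U

Downstream of G: U, C.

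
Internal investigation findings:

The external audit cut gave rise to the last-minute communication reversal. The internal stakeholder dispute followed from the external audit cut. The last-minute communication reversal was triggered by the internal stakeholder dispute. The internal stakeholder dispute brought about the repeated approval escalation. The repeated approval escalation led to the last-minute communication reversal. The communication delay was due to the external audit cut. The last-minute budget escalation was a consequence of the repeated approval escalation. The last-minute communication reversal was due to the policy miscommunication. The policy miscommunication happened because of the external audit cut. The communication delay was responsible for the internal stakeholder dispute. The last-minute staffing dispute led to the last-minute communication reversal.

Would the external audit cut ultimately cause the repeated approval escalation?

There is a causal chain: the external audit cut → the internal stakeholder dispute → the repeated approval escalation.

Yes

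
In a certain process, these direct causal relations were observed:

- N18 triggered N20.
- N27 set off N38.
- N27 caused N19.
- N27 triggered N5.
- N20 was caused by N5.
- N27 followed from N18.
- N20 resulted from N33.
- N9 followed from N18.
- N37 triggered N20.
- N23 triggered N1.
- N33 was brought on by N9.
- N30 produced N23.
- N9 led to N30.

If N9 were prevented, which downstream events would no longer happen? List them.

Downstream of N9: N30, N23, N1, N33, N20.
Of those, still caused via another path: N20.
The remainder have no surviving cause.

N1, N23, N30, N33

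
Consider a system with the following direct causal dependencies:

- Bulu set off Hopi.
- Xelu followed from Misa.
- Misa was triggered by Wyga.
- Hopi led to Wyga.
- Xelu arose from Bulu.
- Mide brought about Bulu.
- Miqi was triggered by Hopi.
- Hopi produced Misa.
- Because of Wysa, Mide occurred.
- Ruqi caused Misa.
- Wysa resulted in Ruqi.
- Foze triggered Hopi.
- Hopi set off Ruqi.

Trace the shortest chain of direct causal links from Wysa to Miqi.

Wysa → Mide → Bulu → Hopi → Miqi

Wysa → Mide
Mide → Bulu
Bulu → Hopi
Hopi → Miqi
Length: 4 steps.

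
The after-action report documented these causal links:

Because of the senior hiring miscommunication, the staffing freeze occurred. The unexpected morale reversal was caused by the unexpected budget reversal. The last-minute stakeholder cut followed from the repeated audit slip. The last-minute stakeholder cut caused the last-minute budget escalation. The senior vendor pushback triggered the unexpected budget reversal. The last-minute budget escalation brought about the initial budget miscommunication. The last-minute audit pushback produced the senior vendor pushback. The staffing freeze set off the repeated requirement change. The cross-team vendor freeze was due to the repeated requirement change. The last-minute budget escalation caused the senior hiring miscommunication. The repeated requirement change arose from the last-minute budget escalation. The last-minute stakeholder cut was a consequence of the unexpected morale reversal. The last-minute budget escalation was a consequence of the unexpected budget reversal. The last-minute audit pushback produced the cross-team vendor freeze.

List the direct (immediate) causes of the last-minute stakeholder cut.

the repeated audit slip, the unexpected morale reversal

Upstream contributors include the last-minute audit pushback, the senior vendor pushback, the unexpected budget reversal, but only the repeated audit slip, the unexpected morale reversal feed directly into the last-minute stakeholder cut.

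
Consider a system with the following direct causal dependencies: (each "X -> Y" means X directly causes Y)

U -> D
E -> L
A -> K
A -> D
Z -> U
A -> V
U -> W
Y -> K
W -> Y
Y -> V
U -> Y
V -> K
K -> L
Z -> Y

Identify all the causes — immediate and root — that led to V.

A, U, W, Y, Z

Immediate causes of V: A, Y.
Further upstream: Z, U, W.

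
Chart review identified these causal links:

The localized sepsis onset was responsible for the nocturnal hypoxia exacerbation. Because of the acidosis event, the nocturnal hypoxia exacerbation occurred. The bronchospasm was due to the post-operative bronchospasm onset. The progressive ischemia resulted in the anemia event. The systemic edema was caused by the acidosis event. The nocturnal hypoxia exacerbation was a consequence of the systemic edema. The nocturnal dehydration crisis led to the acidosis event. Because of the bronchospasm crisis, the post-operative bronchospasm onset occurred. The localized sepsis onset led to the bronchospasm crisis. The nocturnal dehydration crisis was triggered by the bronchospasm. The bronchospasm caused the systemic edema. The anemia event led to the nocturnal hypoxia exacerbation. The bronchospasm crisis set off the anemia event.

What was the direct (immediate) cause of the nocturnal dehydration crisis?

the bronchospasm

Upstream contributors include the localized sepsis onset, the bronchospasm crisis, the post-operative bronchospasm onset, but only the bronchospasm feeds directly into the nocturnal dehydration crisis.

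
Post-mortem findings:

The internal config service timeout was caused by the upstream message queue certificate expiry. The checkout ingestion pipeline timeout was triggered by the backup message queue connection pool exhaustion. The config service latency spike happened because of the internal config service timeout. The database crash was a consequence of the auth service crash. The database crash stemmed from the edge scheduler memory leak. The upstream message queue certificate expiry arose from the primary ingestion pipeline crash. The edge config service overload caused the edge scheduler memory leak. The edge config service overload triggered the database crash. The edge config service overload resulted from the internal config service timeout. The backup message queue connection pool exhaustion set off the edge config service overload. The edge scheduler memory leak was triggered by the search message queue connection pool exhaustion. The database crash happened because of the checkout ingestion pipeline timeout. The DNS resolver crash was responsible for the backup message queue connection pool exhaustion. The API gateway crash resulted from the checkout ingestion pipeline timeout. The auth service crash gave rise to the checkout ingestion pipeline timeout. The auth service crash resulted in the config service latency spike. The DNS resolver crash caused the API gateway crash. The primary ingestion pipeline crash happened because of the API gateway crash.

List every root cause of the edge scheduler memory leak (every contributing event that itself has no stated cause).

the DNS resolver crash, the auth service crash, the search message queue connection pool exhaustion

Tracing upstream from the edge scheduler memory leak: the edge scheduler memory leak ← the edge config service overload ← the backup message queue connection pool exhaustion ← the DNS resolver crash.
A separate upstream branch: the edge scheduler memory leak ← the edge config service overload ← the internal config service timeout ← the upstream message queue certificate expiry ← the primary ingestion pipeline crash ← the API gateway crash ← the checkout ingestion pipeline timeout ← the auth service crash.
A separate upstream branch: the edge scheduler memory leak ← the search message queue connection pool exhaustion.
Each of those chain origins has no stated cause.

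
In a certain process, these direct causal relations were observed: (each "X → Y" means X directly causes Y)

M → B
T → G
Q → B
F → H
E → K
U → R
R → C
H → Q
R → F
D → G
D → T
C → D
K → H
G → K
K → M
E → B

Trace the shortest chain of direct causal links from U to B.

U → R → F → H → Q → B

U → R
R → F
F → H
H → Q
Q → B
Length: 5 steps.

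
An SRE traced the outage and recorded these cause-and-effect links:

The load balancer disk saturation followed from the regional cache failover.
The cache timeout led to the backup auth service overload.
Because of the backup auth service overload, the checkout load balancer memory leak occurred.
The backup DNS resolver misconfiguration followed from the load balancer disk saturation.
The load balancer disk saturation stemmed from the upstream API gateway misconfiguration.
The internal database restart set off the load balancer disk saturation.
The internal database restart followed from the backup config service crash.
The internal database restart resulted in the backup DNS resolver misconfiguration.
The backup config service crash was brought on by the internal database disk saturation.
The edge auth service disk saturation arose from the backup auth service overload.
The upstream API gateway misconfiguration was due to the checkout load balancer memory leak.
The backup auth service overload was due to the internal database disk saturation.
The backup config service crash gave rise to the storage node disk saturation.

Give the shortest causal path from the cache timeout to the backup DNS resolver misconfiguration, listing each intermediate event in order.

the cache timeout → the backup auth service overload
the backup auth service overload → the checkout load balancer memory leak
the checkout load balancer memory leak → the upstream API gateway misconfiguration
the upstream API gateway misconfiguration → the load balancer disk saturation
the load balancer disk saturation → the backup DNS resolver misconfiguration
Length: 5 steps.

the cache timeout → the backup auth service overload → the checkout load balancer memory leak → the upstream API gateway misconfiguration → the load balancer disk saturation → the backup DNS resolver misconfiguration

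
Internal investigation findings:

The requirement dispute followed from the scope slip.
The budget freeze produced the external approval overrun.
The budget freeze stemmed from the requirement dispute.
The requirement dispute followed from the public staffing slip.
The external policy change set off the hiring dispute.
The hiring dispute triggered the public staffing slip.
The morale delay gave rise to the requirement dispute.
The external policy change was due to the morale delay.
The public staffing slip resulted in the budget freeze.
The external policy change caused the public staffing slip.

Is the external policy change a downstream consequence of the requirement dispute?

No

The requirement dispute leads to the budget freeze, the external approval overrun; the external policy change is not among them.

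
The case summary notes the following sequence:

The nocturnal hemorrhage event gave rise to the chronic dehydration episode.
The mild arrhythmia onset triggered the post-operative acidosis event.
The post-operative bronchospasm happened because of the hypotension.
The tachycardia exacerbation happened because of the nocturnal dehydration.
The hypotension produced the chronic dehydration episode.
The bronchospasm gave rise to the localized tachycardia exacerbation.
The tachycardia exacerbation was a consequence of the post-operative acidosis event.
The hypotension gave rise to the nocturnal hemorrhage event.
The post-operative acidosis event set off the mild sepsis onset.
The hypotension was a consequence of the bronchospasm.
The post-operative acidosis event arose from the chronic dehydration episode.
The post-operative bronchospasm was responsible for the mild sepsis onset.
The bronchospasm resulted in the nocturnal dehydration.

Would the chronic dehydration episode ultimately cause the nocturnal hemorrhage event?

No

The chronic dehydration episode leads to the post-operative acidosis event, the mild sepsis onset, the tachycardia exacerbation; the nocturnal hemorrhage event is not among them.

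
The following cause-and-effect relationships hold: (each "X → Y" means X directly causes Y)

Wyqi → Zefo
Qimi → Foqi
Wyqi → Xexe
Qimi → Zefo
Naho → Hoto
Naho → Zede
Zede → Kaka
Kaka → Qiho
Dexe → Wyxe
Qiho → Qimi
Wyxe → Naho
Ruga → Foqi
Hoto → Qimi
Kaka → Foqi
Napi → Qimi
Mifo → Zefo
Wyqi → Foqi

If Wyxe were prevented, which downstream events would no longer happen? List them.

Downstream of Wyxe: Naho, Zede, Kaka, Hoto, Qiho, Qimi, Zefo, Foqi.
Of those, still caused via another path: Qimi, Zefo, Foqi.
The remainder have no surviving cause.

Hoto, Kaka, Naho, Qiho, Zede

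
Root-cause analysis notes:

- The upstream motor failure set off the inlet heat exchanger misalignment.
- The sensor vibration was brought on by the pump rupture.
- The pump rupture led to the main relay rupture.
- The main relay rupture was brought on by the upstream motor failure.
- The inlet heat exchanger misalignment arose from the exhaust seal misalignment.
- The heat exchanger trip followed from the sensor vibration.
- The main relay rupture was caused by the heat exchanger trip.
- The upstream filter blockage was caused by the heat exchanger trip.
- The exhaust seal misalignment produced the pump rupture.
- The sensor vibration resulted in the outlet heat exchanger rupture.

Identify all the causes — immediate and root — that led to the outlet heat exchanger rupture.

Immediate cause of the outlet heat exchanger rupture: the sensor vibration.
Further upstream: the exhaust seal misalignment, the pump rupture.

the exhaust seal misalignment, the pump rupture, the sensor vibration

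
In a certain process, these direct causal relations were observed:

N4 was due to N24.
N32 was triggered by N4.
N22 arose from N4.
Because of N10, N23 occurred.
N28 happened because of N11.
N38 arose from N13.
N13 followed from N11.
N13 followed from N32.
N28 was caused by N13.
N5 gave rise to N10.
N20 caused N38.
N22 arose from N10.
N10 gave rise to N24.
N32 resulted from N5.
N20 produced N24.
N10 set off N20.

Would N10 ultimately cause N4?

There is a causal chain: N10 → N24 → N4.

Yes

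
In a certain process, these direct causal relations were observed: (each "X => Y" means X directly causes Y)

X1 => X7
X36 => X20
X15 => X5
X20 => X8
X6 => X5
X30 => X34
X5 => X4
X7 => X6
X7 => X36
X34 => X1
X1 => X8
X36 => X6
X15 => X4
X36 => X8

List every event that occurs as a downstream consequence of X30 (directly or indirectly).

X1, X20, X34, X36, X4, X5, X6, X7, X8

Direct effects: X34.
2 steps out: X1.
3 steps out: X7, X8.
4 steps out: X36, X6.
5 steps out: X20, X5.
6 steps out: X4.
Not reachable from it: X15.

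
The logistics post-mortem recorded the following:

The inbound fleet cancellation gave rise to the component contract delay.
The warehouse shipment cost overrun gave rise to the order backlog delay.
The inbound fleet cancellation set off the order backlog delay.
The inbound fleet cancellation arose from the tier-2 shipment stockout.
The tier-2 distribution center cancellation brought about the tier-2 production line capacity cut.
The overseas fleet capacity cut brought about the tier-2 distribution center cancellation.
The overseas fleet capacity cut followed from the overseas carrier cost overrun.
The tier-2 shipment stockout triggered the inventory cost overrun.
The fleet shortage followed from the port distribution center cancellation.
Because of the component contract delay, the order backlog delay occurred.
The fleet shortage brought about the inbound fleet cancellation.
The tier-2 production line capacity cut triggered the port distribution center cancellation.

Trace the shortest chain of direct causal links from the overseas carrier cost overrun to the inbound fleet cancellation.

the overseas carrier cost overrun → the overseas fleet capacity cut → the tier-2 distribution center cancellation → the tier-2 production line capacity cut → the port distribution center cancellation → the fleet shortage → the inbound fleet cancellation

the overseas carrier cost overrun → the overseas fleet capacity cut
the overseas fleet capacity cut → the tier-2 distribution center cancellation
the tier-2 distribution center cancellation → the tier-2 production line capacity cut
the tier-2 production line capacity cut → the port distribution center cancellation
the port distribution center cancellation → the fleet shortage
the fleet shortage → the inbound fleet cancellation
Length: 6 steps.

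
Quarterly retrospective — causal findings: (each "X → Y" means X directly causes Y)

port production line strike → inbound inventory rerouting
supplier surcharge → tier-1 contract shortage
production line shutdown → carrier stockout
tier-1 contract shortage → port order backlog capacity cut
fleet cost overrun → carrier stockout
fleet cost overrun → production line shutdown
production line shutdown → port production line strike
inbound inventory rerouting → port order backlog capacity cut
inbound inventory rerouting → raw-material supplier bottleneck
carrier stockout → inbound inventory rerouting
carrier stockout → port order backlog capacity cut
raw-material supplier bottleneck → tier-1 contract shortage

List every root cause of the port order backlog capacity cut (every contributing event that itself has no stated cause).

Tracing upstream from the port order backlog capacity cut: the port order backlog capacity cut ← the carrier stockout ← the fleet cost overrun.
A separate upstream branch: the port order backlog capacity cut ← the tier-1 contract shortage ← the supplier surcharge.
Each of those chain origins has no stated cause.

the fleet cost overrun, the supplier surcharge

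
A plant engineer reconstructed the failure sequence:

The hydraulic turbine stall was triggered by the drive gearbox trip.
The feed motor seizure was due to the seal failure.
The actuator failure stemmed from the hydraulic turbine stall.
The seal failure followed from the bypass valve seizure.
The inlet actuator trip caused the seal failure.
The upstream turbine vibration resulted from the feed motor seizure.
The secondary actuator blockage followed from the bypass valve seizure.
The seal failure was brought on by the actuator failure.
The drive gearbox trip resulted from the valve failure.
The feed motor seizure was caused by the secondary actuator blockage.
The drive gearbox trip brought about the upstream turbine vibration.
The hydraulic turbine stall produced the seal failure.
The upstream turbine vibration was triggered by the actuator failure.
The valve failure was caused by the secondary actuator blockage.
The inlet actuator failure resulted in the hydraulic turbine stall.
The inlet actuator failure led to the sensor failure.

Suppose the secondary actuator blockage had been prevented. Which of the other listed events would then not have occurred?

the drive gearbox trip, the valve failure

Downstream of the secondary actuator blockage: the valve failure, the drive gearbox trip, the hydraulic turbine stall, the actuator failure, the seal failure, the feed motor seizure, the upstream turbine vibration.
Of those, still caused via another path: the hydraulic turbine stall, the actuator failure, the seal failure, the feed motor seizure, the upstream turbine vibration.
The remainder have no surviving cause.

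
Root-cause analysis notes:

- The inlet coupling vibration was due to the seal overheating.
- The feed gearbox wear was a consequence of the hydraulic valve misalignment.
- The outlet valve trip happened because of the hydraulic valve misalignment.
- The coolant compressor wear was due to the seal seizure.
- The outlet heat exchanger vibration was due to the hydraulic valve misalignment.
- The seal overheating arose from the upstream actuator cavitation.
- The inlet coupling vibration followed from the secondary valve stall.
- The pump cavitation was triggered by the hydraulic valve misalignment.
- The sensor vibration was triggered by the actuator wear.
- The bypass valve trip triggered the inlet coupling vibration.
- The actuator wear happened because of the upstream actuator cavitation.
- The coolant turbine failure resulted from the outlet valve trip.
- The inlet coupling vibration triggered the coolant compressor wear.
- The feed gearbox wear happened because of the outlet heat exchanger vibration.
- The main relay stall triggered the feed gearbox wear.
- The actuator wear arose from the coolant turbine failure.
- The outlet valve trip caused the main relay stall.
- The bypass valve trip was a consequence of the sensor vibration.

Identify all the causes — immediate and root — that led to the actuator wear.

the coolant turbine failure, the hydraulic valve misalignment, the outlet valve trip, the upstream actuator cavitation

Immediate causes of the actuator wear: the coolant turbine failure, the upstream actuator cavitation.
Further upstream: the hydraulic valve misalignment, the outlet valve trip.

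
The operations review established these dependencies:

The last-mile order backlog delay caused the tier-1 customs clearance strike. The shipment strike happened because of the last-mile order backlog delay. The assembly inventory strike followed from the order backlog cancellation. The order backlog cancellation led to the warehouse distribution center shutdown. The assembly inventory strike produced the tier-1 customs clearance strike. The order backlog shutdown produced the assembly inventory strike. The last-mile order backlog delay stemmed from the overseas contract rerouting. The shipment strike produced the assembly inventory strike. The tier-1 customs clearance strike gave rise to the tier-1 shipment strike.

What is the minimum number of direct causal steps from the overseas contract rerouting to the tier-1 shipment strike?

3

Shortest chain: the overseas contract rerouting → the last-mile order backlog delay → the tier-1 customs clearance strike → the tier-1 shipment strike.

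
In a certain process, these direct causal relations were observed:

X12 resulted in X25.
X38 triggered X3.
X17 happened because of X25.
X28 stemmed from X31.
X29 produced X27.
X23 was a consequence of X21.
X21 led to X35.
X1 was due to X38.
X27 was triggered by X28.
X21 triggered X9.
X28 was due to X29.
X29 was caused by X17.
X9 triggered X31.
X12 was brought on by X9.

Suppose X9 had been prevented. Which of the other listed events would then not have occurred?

X12, X17, X25, X27, X28, X29, X31

Downstream of X9: X12, X25, X17, X31, X29, X28, X27.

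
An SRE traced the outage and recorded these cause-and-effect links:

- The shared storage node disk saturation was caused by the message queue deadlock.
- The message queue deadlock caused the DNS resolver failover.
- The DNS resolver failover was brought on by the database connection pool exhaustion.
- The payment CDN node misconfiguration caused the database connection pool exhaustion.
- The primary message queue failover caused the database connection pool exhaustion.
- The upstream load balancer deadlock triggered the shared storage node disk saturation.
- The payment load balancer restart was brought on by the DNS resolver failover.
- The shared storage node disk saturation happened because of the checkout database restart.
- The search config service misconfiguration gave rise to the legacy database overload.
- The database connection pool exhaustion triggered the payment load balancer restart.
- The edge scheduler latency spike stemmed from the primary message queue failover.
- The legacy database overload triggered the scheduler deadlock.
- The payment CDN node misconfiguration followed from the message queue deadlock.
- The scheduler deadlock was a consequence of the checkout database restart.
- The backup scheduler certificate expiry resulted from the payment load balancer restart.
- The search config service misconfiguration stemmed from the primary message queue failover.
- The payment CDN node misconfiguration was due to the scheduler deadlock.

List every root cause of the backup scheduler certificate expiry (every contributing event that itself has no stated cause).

the checkout database restart, the message queue deadlock, the primary message queue failover

Tracing upstream from the backup scheduler certificate expiry: the backup scheduler certificate expiry ← the payment load balancer restart ← the database connection pool exhaustion ← the payment CDN node misconfiguration ← the scheduler deadlock ← the checkout database restart.
A separate upstream branch: the backup scheduler certificate expiry ← the payment load balancer restart ← the DNS resolver failover ← the message queue deadlock.
A separate upstream branch: the backup scheduler certificate expiry ← the payment load balancer restart ← the database connection pool exhaustion ← the primary message queue failover.
Each of those chain origins has no stated cause.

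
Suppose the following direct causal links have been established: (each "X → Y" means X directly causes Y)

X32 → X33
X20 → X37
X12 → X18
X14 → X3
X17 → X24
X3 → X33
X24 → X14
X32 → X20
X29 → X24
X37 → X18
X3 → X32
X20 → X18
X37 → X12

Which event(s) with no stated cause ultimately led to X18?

Tracing upstream from X18: X18 ← X20 ← X32 ← X3 ← X14 ← X24 ← X29.
A separate upstream branch: X18 ← X20 ← X32 ← X3 ← X14 ← X24 ← X17.
Each of those chain origins has no stated cause.

X17, X29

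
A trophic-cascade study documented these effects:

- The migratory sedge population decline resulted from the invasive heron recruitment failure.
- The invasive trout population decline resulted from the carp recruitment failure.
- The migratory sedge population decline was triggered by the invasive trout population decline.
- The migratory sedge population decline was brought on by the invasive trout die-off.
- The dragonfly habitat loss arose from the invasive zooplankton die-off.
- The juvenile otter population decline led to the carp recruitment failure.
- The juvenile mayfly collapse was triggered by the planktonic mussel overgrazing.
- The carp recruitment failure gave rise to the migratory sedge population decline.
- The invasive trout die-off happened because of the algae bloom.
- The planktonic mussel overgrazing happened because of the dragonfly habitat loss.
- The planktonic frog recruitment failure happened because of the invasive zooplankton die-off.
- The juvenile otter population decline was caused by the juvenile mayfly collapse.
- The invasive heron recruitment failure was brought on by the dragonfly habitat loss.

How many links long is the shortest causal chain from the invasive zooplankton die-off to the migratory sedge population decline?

3

Shortest chain: the invasive zooplankton die-off → the dragonfly habitat loss → the invasive heron recruitment failure → the migratory sedge population decline.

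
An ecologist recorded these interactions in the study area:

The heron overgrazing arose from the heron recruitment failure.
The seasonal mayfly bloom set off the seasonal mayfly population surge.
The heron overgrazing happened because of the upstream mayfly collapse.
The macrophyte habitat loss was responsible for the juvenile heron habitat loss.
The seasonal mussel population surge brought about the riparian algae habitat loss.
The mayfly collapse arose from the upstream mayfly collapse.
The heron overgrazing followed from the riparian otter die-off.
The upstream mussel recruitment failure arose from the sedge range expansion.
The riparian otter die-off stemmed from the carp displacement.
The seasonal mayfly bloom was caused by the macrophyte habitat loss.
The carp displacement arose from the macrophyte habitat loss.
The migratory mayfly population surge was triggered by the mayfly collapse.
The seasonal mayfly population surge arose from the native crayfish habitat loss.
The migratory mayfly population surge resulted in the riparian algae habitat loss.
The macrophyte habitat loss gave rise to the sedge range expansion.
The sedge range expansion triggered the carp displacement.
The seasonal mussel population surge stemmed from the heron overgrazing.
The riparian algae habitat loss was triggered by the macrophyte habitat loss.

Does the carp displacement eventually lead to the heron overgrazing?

Yes

There is a causal chain: the carp displacement → the riparian otter die-off → the heron overgrazing.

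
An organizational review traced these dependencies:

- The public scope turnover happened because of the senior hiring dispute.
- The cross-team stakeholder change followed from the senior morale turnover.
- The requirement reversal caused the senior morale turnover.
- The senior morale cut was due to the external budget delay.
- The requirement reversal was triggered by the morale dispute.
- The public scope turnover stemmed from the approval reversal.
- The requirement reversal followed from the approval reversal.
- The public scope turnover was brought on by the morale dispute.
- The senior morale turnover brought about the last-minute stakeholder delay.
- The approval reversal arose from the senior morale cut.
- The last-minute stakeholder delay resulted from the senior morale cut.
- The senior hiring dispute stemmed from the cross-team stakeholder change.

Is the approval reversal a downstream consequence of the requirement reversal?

The requirement reversal leads to the senior morale turnover, the cross-team stakeholder change, the last-minute stakeholder delay, the senior hiring dispute, the public scope turnover; the approval reversal is not among them.

No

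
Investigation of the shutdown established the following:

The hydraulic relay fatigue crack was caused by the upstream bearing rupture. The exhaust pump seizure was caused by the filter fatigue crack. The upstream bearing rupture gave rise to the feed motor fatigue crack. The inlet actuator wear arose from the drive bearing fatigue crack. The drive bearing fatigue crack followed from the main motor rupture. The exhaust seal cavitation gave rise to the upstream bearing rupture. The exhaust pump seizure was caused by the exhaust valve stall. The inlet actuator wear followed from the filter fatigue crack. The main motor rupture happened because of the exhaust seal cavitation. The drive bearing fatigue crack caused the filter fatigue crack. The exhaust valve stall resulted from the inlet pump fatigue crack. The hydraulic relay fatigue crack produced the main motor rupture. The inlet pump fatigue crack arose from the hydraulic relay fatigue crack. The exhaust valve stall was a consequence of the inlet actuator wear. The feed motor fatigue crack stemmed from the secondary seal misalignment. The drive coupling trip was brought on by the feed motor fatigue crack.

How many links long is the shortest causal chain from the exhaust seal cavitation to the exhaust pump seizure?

4

Shortest chain: the exhaust seal cavitation → the main motor rupture → the drive bearing fatigue crack → the filter fatigue crack → the exhaust pump seizure.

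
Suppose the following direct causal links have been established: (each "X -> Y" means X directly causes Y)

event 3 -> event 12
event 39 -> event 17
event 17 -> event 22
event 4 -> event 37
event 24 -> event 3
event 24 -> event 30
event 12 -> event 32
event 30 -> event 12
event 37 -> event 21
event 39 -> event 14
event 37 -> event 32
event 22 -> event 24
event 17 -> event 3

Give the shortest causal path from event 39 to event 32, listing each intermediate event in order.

event 39 → event 17 → event 3 → event 12 → event 32

event 39 → event 17
event 17 → event 3
event 3 → event 12
event 12 → event 32
Length: 4 steps.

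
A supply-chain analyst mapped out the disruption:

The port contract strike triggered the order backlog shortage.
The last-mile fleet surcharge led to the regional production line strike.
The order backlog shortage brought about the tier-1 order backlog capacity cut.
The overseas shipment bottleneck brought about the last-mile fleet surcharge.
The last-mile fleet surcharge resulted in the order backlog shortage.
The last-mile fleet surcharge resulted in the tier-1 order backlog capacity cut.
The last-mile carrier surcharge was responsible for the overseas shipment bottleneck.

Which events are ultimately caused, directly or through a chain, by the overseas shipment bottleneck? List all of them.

Direct effects: the last-mile fleet surcharge.
2 steps out: the regional production line strike, the order backlog shortage, the tier-1 order backlog capacity cut.
Not reachable from it: the last-mile carrier surcharge, the port contract strike.

the last-mile fleet surcharge, the order backlog shortage, the regional production line strike, the tier-1 order backlog capacity cut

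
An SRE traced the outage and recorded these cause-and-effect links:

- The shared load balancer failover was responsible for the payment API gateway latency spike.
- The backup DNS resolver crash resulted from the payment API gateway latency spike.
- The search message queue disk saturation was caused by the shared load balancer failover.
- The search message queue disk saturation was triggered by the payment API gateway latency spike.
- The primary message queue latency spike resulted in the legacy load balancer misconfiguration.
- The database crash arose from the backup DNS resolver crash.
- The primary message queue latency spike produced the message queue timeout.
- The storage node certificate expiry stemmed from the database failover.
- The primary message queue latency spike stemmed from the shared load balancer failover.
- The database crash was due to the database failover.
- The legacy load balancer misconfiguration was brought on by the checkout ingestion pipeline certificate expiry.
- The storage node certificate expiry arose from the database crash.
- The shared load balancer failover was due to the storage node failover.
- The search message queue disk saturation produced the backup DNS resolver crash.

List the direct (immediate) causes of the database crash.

the backup DNS resolver crash, the database failover

Upstream contributors include the storage node failover, the shared load balancer failover, the payment API gateway latency spike, the search message queue disk saturation, but only the backup DNS resolver crash, the database failover feed directly into the database crash.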